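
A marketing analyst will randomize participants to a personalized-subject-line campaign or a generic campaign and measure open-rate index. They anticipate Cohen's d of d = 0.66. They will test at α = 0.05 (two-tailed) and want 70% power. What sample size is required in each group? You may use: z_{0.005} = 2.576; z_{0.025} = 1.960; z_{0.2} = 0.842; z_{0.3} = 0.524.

For two independent groups with equal n: n = 2·((z_{α/2} + z_β) / d)².
z_{α/2} + z_β = 1.960 + 0.524 = 2.484.
n = 2 × (2.484 / 0.66)² = 2 × 3.764² = 2 × 14.16 = 28.3.
Round up to the next whole participant.

n = 29 per group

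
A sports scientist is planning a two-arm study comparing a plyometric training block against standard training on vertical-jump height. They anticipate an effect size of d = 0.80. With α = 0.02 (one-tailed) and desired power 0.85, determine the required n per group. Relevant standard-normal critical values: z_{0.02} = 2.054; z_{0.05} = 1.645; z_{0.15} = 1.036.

For two independent groups with equal n: n = 2·((z_{α} + z_β) / d)².
z_{α} + z_β = 2.054 + 1.036 = 3.090.
n = 2 × (3.090 / 0.80)² = 2 × 3.862² = 2 × 14.92 = 29.8.
Round up to the next whole participant.

n = 30 per group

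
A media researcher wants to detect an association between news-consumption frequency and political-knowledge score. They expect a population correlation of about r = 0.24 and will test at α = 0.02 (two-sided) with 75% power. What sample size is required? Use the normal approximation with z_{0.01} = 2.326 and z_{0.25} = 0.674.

Fisher's z: C = ½·ln((1+r)/(1−r)) = ½·ln(1.6316) = 0.2448.
n = ((z_{α/2} + z_β)/C)² + 3.
(2.326 + 0.674) / 0.2448 = 3.000 / 0.2448 = 12.255.
n = 12.255² + 3 = 150.18 + 3 = 153.2.
Round up.

n = 154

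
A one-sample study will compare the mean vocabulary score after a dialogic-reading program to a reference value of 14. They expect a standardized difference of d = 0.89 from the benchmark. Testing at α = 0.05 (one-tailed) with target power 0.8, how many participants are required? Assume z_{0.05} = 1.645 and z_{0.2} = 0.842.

n = 8

For a one-sample test: n = ((z_{α} + z_β) / d)².
z_{α} + z_β = 1.645 + 0.842 = 2.487.
n = (2.487 / 0.89)² = 2.794² = 7.81.
Round up.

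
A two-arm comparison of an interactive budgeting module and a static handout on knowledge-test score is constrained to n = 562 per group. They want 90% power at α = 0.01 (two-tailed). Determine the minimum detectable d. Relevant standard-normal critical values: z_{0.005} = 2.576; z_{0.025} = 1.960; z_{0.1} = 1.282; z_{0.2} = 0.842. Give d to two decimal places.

d_min ≈ 0.23

For two independent groups of n = 562 each: d_min = (z_{α/2} + z_β)·√(2/n).
z-sum = 2.576 + 1.282 = 3.858.
d_min = 3.858 × √(2/562) = 3.858 × 0.0597 = 0.230.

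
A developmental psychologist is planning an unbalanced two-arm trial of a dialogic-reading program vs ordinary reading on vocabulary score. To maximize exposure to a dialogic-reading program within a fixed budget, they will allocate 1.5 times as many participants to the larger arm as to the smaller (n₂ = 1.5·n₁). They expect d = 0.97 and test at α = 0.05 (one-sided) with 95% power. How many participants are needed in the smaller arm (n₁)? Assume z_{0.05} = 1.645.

With allocation ratio k = n₂/n₁ = 1.5, Var(x̄₁−x̄₂) = σ²(1/n₁ + 1/(k·n₁)) = σ²·(k+1)/(k·n₁).
So n₁ = (1 + 1/k)·((z_{α} + z_β)/d)² = 1.667 × (3.290/0.97)².
n₁ = 1.667 × 11.50 = 19.2.
Round up: n₁ = 20, giving n₂ = 1.5 × 20 = 30.

n₁ = 20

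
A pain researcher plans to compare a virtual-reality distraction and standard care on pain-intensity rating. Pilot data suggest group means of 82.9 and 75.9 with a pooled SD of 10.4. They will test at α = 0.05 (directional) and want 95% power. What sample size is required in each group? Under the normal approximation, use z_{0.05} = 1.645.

n = 48 per group

Cohen's d = |M₁ − M₂| / SD_pooled = |82.9 − 75.9| / 10.4 = 7.0 / 10.4 = 0.673.
For two independent groups with equal n: n = 2·((z_{α} + z_β) / d)².
z_{α} + z_β = 1.645 + 1.645 = 3.290.
n = 2 × (3.290 / 0.673)² = 2 × 4.889² = 2 × 23.90 = 47.8.
Round up to the next whole participant.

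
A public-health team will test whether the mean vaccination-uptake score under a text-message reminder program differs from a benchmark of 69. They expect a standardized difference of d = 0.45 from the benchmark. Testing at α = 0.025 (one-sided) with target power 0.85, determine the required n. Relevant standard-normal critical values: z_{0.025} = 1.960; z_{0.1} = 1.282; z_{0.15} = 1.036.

n = 45

For a one-sample test: n = ((z_{α} + z_β) / d)².
z_{α} + z_β = 1.960 + 1.036 = 2.996.
n = (2.996 / 0.45)² = 6.658² = 44.33.
Round up.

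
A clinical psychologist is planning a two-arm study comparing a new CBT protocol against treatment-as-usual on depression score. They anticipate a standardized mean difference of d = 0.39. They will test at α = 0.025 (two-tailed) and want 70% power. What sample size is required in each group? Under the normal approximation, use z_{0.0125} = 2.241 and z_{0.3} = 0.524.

n = 101 per group

For two independent groups with equal n: n = 2·((z_{α/2} + z_β) / d)².
z_{α/2} + z_β = 2.241 + 0.524 = 2.765.
n = 2 × (2.765 / 0.39)² = 2 × 7.090² = 2 × 50.26 = 100.5.
Round up to the next whole participant.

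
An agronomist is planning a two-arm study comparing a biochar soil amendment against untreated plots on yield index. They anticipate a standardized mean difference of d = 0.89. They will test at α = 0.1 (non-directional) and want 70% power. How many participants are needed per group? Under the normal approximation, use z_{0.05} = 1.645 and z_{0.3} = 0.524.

For two independent groups with equal n: n = 2·((z_{α/2} + z_β) / d)².
z_{α/2} + z_β = 1.645 + 0.524 = 2.169.
n = 2 × (2.169 / 0.89)² = 2 × 2.437² = 2 × 5.94 = 11.9.
Round up to the next whole participant.

n = 12 per group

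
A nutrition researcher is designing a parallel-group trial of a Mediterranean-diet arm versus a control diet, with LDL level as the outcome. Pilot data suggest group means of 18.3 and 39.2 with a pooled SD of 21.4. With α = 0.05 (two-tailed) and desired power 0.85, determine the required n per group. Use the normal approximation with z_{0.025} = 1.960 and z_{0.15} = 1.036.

n = 19 per group

Cohen's d = |M₁ − M₂| / SD_pooled = |18.3 − 39.2| / 21.4 = 20.9 / 21.4 = 0.977.
For two independent groups with equal n: n = 2·((z_{α/2} + z_β) / d)².
z_{α/2} + z_β = 1.960 + 1.036 = 2.996.
n = 2 × (2.996 / 0.977)² = 2 × 3.067² = 2 × 9.40 = 18.8.
Round up to the next whole participant.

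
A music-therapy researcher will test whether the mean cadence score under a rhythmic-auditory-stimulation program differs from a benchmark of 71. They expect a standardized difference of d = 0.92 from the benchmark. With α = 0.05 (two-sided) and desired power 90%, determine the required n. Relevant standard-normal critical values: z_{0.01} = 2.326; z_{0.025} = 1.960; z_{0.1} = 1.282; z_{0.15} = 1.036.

For a one-sample test: n = ((z_{α/2} + z_β) / d)².
z_{α/2} + z_β = 1.960 + 1.282 = 3.242.
n = (3.242 / 0.92)² = 3.524² = 12.42.
Round up.

n = 13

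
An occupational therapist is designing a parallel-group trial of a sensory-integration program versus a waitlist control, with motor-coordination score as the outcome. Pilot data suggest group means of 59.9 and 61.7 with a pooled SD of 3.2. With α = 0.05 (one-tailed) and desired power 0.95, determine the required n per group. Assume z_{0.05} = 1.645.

n = 69 per group

Cohen's d = |M₁ − M₂| / SD_pooled = |59.9 − 61.7| / 3.2 = 1.8 / 3.2 = 0.563.
For two independent groups with equal n: n = 2·((z_{α} + z_β) / d)².
z_{α} + z_β = 1.645 + 1.645 = 3.290.
n = 2 × (3.290 / 0.563)² = 2 × 5.844² = 2 × 34.15 = 68.3.
Round up to the next whole participant.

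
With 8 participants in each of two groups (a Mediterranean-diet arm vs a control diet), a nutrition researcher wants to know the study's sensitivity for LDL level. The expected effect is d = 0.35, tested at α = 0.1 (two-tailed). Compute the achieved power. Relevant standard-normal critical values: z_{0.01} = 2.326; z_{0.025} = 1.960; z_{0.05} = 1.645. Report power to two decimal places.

For two equal groups, power = Φ(d·√(n/2) − z_{α/2}).
d·√(n/2) = 0.35 × √(8/2) = 0.35 × 2.000 = 0.700.
z_β = 0.700 − 1.645 = -0.945.
Power = Φ(-0.945) = 0.172.

power ≈ 0.17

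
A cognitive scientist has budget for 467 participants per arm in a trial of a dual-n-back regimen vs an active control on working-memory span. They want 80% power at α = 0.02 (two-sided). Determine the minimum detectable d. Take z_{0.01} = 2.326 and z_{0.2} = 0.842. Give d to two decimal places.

d_min ≈ 0.21

For two independent groups of n = 467 each: d_min = (z_{α/2} + z_β)·√(2/n).
z-sum = 2.326 + 0.842 = 3.168.
d_min = 3.168 × √(2/467) = 3.168 × 0.0654 = 0.207.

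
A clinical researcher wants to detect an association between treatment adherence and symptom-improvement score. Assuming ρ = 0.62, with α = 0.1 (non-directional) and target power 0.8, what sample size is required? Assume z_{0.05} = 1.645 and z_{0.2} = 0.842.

n = 15

Fisher's z: C = ½·ln((1+r)/(1−r)) = ½·ln(4.2632) = 0.7250.
n = ((z_{α/2} + z_β)/C)² + 3.
(1.645 + 0.842) / 0.7250 = 2.487 / 0.7250 = 3.430.
n = 3.430² + 3 = 11.77 + 3 = 14.8.
Round up.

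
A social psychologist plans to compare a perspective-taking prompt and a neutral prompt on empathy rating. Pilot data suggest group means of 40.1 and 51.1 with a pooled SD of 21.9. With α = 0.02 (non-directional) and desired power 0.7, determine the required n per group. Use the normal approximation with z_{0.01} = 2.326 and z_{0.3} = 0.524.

Cohen's d = |M₁ − M₂| / SD_pooled = |40.1 − 51.1| / 21.9 = 11.0 / 21.9 = 0.502.
For two independent groups with equal n: n = 2·((z_{α/2} + z_β) / d)².
z_{α/2} + z_β = 2.326 + 0.524 = 2.850.
n = 2 × (2.850 / 0.502)² = 2 × 5.677² = 2 × 32.23 = 64.5.
Round up to the next whole participant.

n = 65 per group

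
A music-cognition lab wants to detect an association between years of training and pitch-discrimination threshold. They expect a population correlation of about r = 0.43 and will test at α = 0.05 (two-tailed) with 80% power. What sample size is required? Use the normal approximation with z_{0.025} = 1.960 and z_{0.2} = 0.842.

Fisher's z: C = ½·ln((1+r)/(1−r)) = ½·ln(2.5088) = 0.4599.
n = ((z_{α/2} + z_β)/C)² + 3.
(1.960 + 0.842) / 0.4599 = 2.802 / 0.4599 = 6.093.
n = 6.093² + 3 = 37.12 + 3 = 40.1.
Round up.

n = 41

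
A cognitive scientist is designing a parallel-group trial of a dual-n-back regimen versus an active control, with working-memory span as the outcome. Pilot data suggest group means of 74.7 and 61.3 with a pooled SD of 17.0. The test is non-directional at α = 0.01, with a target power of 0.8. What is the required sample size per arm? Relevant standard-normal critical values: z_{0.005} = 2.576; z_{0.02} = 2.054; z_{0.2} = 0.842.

n = 38 per group

Cohen's d = |M₁ − M₂| / SD_pooled = |74.7 − 61.3| / 17.0 = 13.4 / 17.0 = 0.788.
For two independent groups with equal n: n = 2·((z_{α/2} + z_β) / d)².
z_{α/2} + z_β = 2.576 + 0.842 = 3.418.
n = 2 × (3.418 / 0.788)² = 2 × 4.338² = 2 × 18.81 = 37.6.
Round up to the next whole participant.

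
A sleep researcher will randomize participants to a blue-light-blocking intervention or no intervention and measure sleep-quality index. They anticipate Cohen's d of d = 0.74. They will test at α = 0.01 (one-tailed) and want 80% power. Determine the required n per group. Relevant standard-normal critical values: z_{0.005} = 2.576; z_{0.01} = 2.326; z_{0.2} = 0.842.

For two independent groups with equal n: n = 2·((z_{α} + z_β) / d)².
z_{α} + z_β = 2.326 + 0.842 = 3.168.
n = 2 × (3.168 / 0.74)² = 2 × 4.281² = 2 × 18.33 = 36.7.
Round up to the next whole participant.

n = 37 per group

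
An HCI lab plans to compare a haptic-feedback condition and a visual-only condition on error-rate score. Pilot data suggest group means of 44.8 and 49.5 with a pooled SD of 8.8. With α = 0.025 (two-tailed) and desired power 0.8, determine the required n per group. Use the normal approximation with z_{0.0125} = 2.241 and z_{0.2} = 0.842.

n = 67 per group

Cohen's d = |M₁ − M₂| / SD_pooled = |44.8 − 49.5| / 8.8 = 4.7 / 8.8 = 0.534.
For two independent groups with equal n: n = 2·((z_{α/2} + z_β) / d)².
z_{α/2} + z_β = 2.241 + 0.842 = 3.083.
n = 2 × (3.083 / 0.534)² = 2 × 5.773² = 2 × 33.33 = 66.7.
Round up to the next whole participant.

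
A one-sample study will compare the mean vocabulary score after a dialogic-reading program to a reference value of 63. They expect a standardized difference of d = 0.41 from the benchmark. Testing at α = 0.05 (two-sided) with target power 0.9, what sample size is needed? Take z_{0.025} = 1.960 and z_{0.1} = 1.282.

For a one-sample test: n = ((z_{α/2} + z_β) / d)².
z_{α/2} + z_β = 1.960 + 1.282 = 3.242.
n = (3.242 / 0.41)² = 7.907² = 62.53.
Round up.

n = 63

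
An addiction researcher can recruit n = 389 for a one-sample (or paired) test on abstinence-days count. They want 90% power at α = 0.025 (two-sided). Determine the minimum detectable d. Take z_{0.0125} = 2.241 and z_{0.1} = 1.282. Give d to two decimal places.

For a single sample (or paired design) of n = 389: d_min = (z_{α/2} + z_β)/√n.
z-sum = 2.241 + 1.282 = 3.523.
d_min = 3.523 / √389 = 3.523 / 19.723 = 0.179.

d_min ≈ 0.18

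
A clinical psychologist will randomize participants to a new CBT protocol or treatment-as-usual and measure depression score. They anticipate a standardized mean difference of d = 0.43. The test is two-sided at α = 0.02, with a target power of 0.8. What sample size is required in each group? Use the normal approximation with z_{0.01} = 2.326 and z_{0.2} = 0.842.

n = 109 per group

For two independent groups with equal n: n = 2·((z_{α/2} + z_β) / d)².
z_{α/2} + z_β = 2.326 + 0.842 = 3.168.
n = 2 × (3.168 / 0.43)² = 2 × 7.367² = 2 × 54.28 = 108.6.
Round up to the next whole participant.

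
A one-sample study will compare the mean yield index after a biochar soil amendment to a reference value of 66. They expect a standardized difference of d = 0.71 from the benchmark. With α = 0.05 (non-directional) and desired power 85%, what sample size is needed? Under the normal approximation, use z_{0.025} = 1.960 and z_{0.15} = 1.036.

For a one-sample test: n = ((z_{α/2} + z_β) / d)².
z_{α/2} + z_β = 1.960 + 1.036 = 2.996.
n = (2.996 / 0.71)² = 4.220² = 17.81.
Round up.

n = 18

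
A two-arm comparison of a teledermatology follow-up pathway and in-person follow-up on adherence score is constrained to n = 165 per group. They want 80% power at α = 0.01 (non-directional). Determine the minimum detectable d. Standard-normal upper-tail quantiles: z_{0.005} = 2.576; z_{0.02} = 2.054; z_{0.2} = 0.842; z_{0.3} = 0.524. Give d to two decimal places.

d_min ≈ 0.38

For two independent groups of n = 165 each: d_min = (z_{α/2} + z_β)·√(2/n).
z-sum = 2.576 + 0.842 = 3.418.
d_min = 3.418 × √(2/165) = 3.418 × 0.1101 = 0.376.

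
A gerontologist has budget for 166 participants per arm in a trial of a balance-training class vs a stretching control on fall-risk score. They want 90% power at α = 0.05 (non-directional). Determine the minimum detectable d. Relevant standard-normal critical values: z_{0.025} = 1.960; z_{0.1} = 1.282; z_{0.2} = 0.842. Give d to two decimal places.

For two independent groups of n = 166 each: d_min = (z_{α/2} + z_β)·√(2/n).
z-sum = 1.960 + 1.282 = 3.242.
d_min = 3.242 × √(2/166) = 3.242 × 0.1098 = 0.356.

d_min ≈ 0.36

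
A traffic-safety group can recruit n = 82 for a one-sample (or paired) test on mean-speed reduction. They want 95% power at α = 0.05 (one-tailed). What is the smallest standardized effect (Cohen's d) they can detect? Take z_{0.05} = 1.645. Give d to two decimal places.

For a single sample (or paired design) of n = 82: d_min = (z_{α} + z_β)/√n.
z-sum = 1.645 + 1.645 = 3.290.
d_min = 3.290 / √82 = 3.290 / 9.055 = 0.363.

d_min ≈ 0.36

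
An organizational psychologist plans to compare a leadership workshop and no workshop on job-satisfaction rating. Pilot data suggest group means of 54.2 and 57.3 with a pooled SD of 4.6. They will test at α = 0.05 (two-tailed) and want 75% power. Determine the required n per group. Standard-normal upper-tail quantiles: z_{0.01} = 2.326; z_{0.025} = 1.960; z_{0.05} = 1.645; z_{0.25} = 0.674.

Cohen's d = |M₁ − M₂| / SD_pooled = |54.2 − 57.3| / 4.6 = 3.1 / 4.6 = 0.674.
For two independent groups with equal n: n = 2·((z_{α/2} + z_β) / d)².
z_{α/2} + z_β = 1.960 + 0.674 = 2.634.
n = 2 × (2.634 / 0.674)² = 2 × 3.908² = 2 × 15.27 = 30.5.
Round up to the next whole participant.

n = 31 per group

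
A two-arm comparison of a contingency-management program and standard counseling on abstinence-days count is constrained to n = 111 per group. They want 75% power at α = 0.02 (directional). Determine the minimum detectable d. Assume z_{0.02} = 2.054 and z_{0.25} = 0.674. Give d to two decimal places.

For two independent groups of n = 111 each: d_min = (z_{α} + z_β)·√(2/n).
z-sum = 2.054 + 0.674 = 2.728.
d_min = 2.728 × √(2/111) = 2.728 × 0.1342 = 0.366.

d_min ≈ 0.37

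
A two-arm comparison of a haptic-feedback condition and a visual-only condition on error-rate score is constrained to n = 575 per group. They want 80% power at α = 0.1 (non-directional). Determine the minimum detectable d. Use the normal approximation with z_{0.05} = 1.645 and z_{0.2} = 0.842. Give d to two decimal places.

For two independent groups of n = 575 each: d_min = (z_{α/2} + z_β)·√(2/n).
z-sum = 1.645 + 0.842 = 2.487.
d_min = 2.487 × √(2/575) = 2.487 × 0.0590 = 0.147.

d_min ≈ 0.15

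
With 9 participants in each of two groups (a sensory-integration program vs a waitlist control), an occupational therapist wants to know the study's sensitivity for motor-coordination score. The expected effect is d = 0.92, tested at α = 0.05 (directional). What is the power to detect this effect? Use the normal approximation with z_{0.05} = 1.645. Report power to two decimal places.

power ≈ 0.62

For two equal groups, power = Φ(d·√(n/2) − z_{α}).
d·√(n/2) = 0.92 × √(9/2) = 0.92 × 2.121 = 1.952.
z_β = 1.952 − 1.645 = 0.307.
Power = Φ(0.307) = 0.620.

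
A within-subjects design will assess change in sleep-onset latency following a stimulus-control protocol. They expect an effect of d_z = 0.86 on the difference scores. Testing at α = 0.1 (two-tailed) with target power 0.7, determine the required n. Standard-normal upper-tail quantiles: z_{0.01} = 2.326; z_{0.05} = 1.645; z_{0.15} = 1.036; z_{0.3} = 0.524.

n = 7 pairs

For a paired (one-sample on differences) test: n = ((z_{α/2} + z_β) / d)².
z_{α/2} + z_β = 1.645 + 0.524 = 2.169.
n = (2.169 / 0.86)² = 2.522² = 6.36.
Round up.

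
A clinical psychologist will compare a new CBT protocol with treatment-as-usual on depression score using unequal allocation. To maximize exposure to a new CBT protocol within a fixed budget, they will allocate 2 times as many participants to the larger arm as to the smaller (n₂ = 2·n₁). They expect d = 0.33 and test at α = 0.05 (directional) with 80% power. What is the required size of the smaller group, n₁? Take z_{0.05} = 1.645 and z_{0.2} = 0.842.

n₁ = 86

With allocation ratio k = n₂/n₁ = 2, Var(x̄₁−x̄₂) = σ²(1/n₁ + 1/(k·n₁)) = σ²·(k+1)/(k·n₁).
So n₁ = (1 + 1/k)·((z_{α} + z_β)/d)² = 1.500 × (2.487/0.33)².
n₁ = 1.500 × 56.80 = 85.2.
Round up: n₁ = 86, giving n₂ = 2 × 86 = 172.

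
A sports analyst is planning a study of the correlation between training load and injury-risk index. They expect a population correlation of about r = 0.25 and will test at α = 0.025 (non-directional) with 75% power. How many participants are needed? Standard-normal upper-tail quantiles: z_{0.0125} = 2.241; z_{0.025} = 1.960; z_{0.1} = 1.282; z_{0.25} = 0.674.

Fisher's z: C = ½·ln((1+r)/(1−r)) = ½·ln(1.6667) = 0.2554.
n = ((z_{α/2} + z_β)/C)² + 3.
(2.241 + 0.674) / 0.2554 = 2.915 / 0.2554 = 11.413.
n = 11.413² + 3 = 130.27 + 3 = 133.3.
Round up.

n = 134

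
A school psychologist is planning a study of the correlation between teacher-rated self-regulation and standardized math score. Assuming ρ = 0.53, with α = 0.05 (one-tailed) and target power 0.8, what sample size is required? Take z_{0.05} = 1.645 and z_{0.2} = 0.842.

Fisher's z: C = ½·ln((1+r)/(1−r)) = ½·ln(3.2553) = 0.5901.
n = ((z_{α} + z_β)/C)² + 3.
(1.645 + 0.842) / 0.5901 = 2.487 / 0.5901 = 4.215.
n = 4.215² + 3 = 17.76 + 3 = 20.8.
Round up.

n = 21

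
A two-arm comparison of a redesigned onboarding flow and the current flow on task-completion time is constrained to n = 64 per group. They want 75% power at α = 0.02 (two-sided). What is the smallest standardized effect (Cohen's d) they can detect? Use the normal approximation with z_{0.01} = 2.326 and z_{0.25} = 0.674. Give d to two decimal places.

d_min ≈ 0.53

For two independent groups of n = 64 each: d_min = (z_{α/2} + z_β)·√(2/n).
z-sum = 2.326 + 0.674 = 3.000.
d_min = 3.000 × √(2/64) = 3.000 × 0.1768 = 0.530.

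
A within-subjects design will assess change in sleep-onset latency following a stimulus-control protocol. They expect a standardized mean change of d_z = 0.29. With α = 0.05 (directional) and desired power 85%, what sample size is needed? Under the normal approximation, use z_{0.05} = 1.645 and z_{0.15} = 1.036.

For a paired (one-sample on differences) test: n = ((z_{α} + z_β) / d)².
z_{α} + z_β = 1.645 + 1.036 = 2.681.
n = (2.681 / 0.29)² = 9.245² = 85.47.
Round up.

n = 86 pairs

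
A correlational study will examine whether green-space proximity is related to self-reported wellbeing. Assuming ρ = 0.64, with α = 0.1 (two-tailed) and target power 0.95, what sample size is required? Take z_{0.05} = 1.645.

Fisher's z: C = ½·ln((1+r)/(1−r)) = ½·ln(4.5556) = 0.7582.
n = ((z_{α/2} + z_β)/C)² + 3.
(1.645 + 1.645) / 0.7582 = 3.290 / 0.7582 = 4.339.
n = 4.339² + 3 = 18.83 + 3 = 21.8.
Round up.

n = 22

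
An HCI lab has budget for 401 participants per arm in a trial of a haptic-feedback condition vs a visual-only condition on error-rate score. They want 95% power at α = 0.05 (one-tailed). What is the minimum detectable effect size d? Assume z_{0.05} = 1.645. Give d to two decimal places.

d_min ≈ 0.23

For two independent groups of n = 401 each: d_min = (z_{α} + z_β)·√(2/n).
z-sum = 1.645 + 1.645 = 3.290.
d_min = 3.290 × √(2/401) = 3.290 × 0.0706 = 0.232.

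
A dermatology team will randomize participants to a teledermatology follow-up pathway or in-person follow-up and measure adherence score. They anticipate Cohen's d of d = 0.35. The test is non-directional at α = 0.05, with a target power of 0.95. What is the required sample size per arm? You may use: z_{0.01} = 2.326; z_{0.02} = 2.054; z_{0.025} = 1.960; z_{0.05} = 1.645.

For two independent groups with equal n: n = 2·((z_{α/2} + z_β) / d)².
z_{α/2} + z_β = 1.960 + 1.645 = 3.605.
n = 2 × (3.605 / 0.35)² = 2 × 10.300² = 2 × 106.09 = 212.2.
Round up to the next whole participant.

n = 213 per group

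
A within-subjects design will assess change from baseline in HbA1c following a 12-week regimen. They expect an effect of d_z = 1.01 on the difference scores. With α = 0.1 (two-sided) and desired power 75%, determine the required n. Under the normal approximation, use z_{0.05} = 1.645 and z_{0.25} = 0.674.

n = 6 pairs

For a paired (one-sample on differences) test: n = ((z_{α/2} + z_β) / d)².
z_{α/2} + z_β = 1.645 + 0.674 = 2.319.
n = (2.319 / 1.01)² = 2.296² = 5.27.
Round up.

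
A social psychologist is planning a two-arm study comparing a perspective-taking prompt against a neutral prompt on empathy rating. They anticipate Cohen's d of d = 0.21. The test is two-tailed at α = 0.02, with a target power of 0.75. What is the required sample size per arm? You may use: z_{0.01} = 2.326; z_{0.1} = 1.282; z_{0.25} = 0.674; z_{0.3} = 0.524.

For two independent groups with equal n: n = 2·((z_{α/2} + z_β) / d)².
z_{α/2} + z_β = 2.326 + 0.674 = 3.000.
n = 2 × (3.000 / 0.21)² = 2 × 14.286² = 2 × 204.08 = 408.2.
Round up to the next whole participant.

n = 409 per group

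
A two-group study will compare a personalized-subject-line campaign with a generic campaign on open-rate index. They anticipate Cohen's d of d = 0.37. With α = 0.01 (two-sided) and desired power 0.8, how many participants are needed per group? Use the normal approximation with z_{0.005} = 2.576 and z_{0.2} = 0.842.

For two independent groups with equal n: n = 2·((z_{α/2} + z_β) / d)².
z_{α/2} + z_β = 2.576 + 0.842 = 3.418.
n = 2 × (3.418 / 0.37)² = 2 × 9.238² = 2 × 85.34 = 170.7.
Round up to the next whole participant.

n = 171 per group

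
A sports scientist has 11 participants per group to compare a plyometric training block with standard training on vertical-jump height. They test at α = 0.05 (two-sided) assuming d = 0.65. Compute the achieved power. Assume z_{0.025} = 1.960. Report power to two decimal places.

power ≈ 0.33

For two equal groups, power = Φ(d·√(n/2) − z_{α/2}).
d·√(n/2) = 0.65 × √(11/2) = 0.65 × 2.345 = 1.524.
z_β = 1.524 − 1.960 = -0.436.
Power = Φ(-0.436) = 0.332.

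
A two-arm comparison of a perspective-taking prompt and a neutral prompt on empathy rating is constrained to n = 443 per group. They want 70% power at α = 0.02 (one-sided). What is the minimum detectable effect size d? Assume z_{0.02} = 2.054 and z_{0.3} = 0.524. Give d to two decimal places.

d_min ≈ 0.17

For two independent groups of n = 443 each: d_min = (z_{α} + z_β)·√(2/n).
z-sum = 2.054 + 0.524 = 2.578.
d_min = 2.578 × √(2/443) = 2.578 × 0.0672 = 0.173.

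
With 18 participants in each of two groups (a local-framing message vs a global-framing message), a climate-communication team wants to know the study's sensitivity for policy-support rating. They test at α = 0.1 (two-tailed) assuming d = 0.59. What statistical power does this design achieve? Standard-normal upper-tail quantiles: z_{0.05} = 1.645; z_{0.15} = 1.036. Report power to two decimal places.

For two equal groups, power = Φ(d·√(n/2) − z_{α/2}).
d·√(n/2) = 0.59 × √(18/2) = 0.59 × 3.000 = 1.770.
z_β = 1.770 − 1.645 = 0.125.
Power = Φ(0.125) = 0.550.

power ≈ 0.55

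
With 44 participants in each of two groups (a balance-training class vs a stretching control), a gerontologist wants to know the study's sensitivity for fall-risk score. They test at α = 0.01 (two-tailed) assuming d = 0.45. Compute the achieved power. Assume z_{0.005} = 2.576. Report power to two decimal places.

For two equal groups, power = Φ(d·√(n/2) − z_{α/2}).
d·√(n/2) = 0.45 × √(44/2) = 0.45 × 4.690 = 2.111.
z_β = 2.111 − 2.576 = -0.465.
Power = Φ(-0.465) = 0.321.

power ≈ 0.32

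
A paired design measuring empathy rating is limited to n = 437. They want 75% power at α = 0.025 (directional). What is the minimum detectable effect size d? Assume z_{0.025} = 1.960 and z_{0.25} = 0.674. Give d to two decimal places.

For a single sample (or paired design) of n = 437: d_min = (z_{α} + z_β)/√n.
z-sum = 1.960 + 0.674 = 2.634.
d_min = 2.634 / √437 = 2.634 / 20.905 = 0.126.

d_min ≈ 0.13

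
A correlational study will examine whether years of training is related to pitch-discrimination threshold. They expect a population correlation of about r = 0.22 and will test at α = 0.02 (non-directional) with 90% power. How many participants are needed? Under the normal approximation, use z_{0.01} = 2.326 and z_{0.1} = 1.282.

n = 264

Fisher's z: C = ½·ln((1+r)/(1−r)) = ½·ln(1.5641) = 0.2237.
n = ((z_{α/2} + z_β)/C)² + 3.
(2.326 + 1.282) / 0.2237 = 3.608 / 0.2237 = 16.129.
n = 16.129² + 3 = 260.14 + 3 = 263.1.
Round up.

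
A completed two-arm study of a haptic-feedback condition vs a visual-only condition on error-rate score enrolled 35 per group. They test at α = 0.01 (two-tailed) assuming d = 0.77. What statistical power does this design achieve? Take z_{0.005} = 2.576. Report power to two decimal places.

For two equal groups, power = Φ(d·√(n/2) − z_{α/2}).
d·√(n/2) = 0.77 × √(35/2) = 0.77 × 4.183 = 3.221.
z_β = 3.221 − 2.576 = 0.645.
Power = Φ(0.645) = 0.741.

power ≈ 0.74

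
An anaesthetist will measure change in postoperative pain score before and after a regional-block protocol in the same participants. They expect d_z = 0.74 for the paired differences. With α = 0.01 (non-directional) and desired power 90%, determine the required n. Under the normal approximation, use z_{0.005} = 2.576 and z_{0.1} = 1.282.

For a paired (one-sample on differences) test: n = ((z_{α/2} + z_β) / d)².
z_{α/2} + z_β = 2.576 + 1.282 = 3.858.
n = (3.858 / 0.74)² = 5.214² = 27.18.
Round up.

n = 28 pairs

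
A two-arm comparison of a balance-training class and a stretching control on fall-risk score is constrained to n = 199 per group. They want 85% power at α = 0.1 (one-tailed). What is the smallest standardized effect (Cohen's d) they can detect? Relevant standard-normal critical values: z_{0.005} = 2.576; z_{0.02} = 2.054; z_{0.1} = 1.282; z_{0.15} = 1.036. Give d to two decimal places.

For two independent groups of n = 199 each: d_min = (z_{α} + z_β)·√(2/n).
z-sum = 1.282 + 1.036 = 2.318.
d_min = 2.318 × √(2/199) = 2.318 × 0.1003 = 0.232.

d_min ≈ 0.23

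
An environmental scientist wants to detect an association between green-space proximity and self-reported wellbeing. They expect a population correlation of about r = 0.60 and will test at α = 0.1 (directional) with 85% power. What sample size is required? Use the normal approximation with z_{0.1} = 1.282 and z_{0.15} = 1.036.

n = 15

Fisher's z: C = ½·ln((1+r)/(1−r)) = ½·ln(4.0000) = 0.6931.
n = ((z_{α} + z_β)/C)² + 3.
(1.282 + 1.036) / 0.6931 = 2.318 / 0.6931 = 3.344.
n = 3.344² + 3 = 11.18 + 3 = 14.2.
Round up.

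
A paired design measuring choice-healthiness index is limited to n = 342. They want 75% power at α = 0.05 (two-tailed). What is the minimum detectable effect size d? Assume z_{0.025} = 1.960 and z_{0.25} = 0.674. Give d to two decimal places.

d_min ≈ 0.14

For a single sample (or paired design) of n = 342: d_min = (z_{α/2} + z_β)/√n.
z-sum = 1.960 + 0.674 = 2.634.
d_min = 2.634 / √342 = 2.634 / 18.493 = 0.142.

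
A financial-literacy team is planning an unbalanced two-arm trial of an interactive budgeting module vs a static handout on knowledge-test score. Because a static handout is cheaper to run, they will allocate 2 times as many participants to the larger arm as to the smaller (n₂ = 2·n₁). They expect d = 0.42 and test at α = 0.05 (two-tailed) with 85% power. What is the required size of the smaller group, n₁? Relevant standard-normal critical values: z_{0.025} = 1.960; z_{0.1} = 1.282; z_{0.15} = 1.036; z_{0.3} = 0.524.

With allocation ratio k = n₂/n₁ = 2, Var(x̄₁−x̄₂) = σ²(1/n₁ + 1/(k·n₁)) = σ²·(k+1)/(k·n₁).
So n₁ = (1 + 1/k)·((z_{α/2} + z_β)/d)² = 1.500 × (2.996/0.42)².
n₁ = 1.500 × 50.88 = 76.3.
Round up: n₁ = 77, giving n₂ = 2 × 77 = 154.

n₁ = 77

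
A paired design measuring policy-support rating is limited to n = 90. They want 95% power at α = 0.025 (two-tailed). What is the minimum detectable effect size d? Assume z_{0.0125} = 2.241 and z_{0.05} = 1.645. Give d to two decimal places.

For a single sample (or paired design) of n = 90: d_min = (z_{α/2} + z_β)/√n.
z-sum = 2.241 + 1.645 = 3.886.
d_min = 3.886 / √90 = 3.886 / 9.487 = 0.410.

d_min ≈ 0.41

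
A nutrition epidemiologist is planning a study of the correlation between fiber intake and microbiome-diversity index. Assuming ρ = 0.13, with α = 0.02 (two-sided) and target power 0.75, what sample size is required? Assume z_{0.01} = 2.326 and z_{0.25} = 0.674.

n = 530

Fisher's z: C = ½·ln((1+r)/(1−r)) = ½·ln(1.2989) = 0.1307.
n = ((z_{α/2} + z_β)/C)² + 3.
(2.326 + 0.674) / 0.1307 = 3.000 / 0.1307 = 22.953.
n = 22.953² + 3 = 526.86 + 3 = 529.9.
Round up.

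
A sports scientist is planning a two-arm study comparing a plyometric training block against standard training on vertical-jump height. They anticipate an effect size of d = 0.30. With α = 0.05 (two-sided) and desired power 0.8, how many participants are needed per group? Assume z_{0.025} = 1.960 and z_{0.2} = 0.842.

For two independent groups with equal n: n = 2·((z_{α/2} + z_β) / d)².
z_{α/2} + z_β = 1.960 + 0.842 = 2.802.
n = 2 × (2.802 / 0.30)² = 2 × 9.340² = 2 × 87.24 = 174.5.
Round up to the next whole participant.

n = 175 per group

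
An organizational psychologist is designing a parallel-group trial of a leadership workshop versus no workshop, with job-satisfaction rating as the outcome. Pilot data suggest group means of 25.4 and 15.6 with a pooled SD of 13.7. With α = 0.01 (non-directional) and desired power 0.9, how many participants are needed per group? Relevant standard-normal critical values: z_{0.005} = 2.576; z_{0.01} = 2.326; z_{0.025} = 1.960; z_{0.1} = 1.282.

n = 59 per group

Cohen's d = |M₁ − M₂| / SD_pooled = |25.4 − 15.6| / 13.7 = 9.8 / 13.7 = 0.715.
For two independent groups with equal n: n = 2·((z_{α/2} + z_β) / d)².
z_{α/2} + z_β = 2.576 + 1.282 = 3.858.
n = 2 × (3.858 / 0.715)² = 2 × 5.396² = 2 × 29.11 = 58.2.
Round up to the next whole participant.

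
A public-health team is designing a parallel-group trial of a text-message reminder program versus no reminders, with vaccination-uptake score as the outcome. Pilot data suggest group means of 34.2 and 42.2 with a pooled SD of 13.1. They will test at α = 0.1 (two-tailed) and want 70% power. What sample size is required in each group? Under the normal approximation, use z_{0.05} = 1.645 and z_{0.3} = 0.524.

Cohen's d = |M₁ − M₂| / SD_pooled = |34.2 − 42.2| / 13.1 = 8.0 / 13.1 = 0.611.
For two independent groups with equal n: n = 2·((z_{α/2} + z_β) / d)².
z_{α/2} + z_β = 1.645 + 0.524 = 2.169.
n = 2 × (2.169 / 0.611)² = 2 × 3.550² = 2 × 12.60 = 25.2.
Round up to the next whole participant.

n = 26 per group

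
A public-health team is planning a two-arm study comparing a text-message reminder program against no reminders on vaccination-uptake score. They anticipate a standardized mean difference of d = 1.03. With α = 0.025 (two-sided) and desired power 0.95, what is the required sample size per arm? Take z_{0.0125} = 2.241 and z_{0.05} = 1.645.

For two independent groups with equal n: n = 2·((z_{α/2} + z_β) / d)².
z_{α/2} + z_β = 2.241 + 1.645 = 3.886.
n = 2 × (3.886 / 1.03)² = 2 × 3.773² = 2 × 14.23 = 28.5.
Round up to the next whole participant.

n = 29 per group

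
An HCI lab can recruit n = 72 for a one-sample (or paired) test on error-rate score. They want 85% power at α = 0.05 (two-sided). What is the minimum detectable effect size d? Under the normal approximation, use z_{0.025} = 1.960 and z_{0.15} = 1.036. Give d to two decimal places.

d_min ≈ 0.35

For a single sample (or paired design) of n = 72: d_min = (z_{α/2} + z_β)/√n.
z-sum = 1.960 + 1.036 = 2.996.
d_min = 2.996 / √72 = 2.996 / 8.485 = 0.353.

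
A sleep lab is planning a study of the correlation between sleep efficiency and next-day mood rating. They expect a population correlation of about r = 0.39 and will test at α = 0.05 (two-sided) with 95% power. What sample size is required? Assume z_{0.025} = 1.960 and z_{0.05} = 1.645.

Fisher's z: C = ½·ln((1+r)/(1−r)) = ½·ln(2.2787) = 0.4118.
n = ((z_{α/2} + z_β)/C)² + 3.
(1.960 + 1.645) / 0.4118 = 3.605 / 0.4118 = 8.754.
n = 8.754² + 3 = 76.64 + 3 = 79.6.
Round up.

n = 80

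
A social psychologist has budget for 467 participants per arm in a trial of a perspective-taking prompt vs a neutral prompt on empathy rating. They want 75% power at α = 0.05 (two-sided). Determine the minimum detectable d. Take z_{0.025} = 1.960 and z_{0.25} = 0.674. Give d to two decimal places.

d_min ≈ 0.17

For two independent groups of n = 467 each: d_min = (z_{α/2} + z_β)·√(2/n).
z-sum = 1.960 + 0.674 = 2.634.
d_min = 2.634 × √(2/467) = 2.634 × 0.0654 = 0.172.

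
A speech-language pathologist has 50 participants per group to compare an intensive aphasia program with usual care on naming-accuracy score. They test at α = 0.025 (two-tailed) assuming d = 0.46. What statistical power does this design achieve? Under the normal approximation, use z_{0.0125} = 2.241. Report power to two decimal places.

power ≈ 0.52

For two equal groups, power = Φ(d·√(n/2) − z_{α/2}).
d·√(n/2) = 0.46 × √(50/2) = 0.46 × 5.000 = 2.300.
z_β = 2.300 − 2.241 = 0.059.
Power = Φ(0.059) = 0.524.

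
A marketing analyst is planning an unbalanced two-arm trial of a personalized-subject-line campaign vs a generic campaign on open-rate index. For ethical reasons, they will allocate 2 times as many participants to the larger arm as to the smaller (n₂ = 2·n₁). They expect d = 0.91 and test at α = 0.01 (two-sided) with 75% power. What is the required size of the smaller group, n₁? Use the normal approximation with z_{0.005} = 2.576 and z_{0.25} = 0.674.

n₁ = 20

With allocation ratio k = n₂/n₁ = 2, Var(x̄₁−x̄₂) = σ²(1/n₁ + 1/(k·n₁)) = σ²·(k+1)/(k·n₁).
So n₁ = (1 + 1/k)·((z_{α/2} + z_β)/d)² = 1.500 × (3.250/0.91)².
n₁ = 1.500 × 12.76 = 19.1.
Round up: n₁ = 20, giving n₂ = 2 × 20 = 40.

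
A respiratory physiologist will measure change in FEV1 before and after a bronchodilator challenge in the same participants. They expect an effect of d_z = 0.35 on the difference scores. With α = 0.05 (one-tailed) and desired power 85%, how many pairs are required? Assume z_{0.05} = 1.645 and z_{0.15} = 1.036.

n = 59 pairs

For a paired (one-sample on differences) test: n = ((z_{α} + z_β) / d)².
z_{α} + z_β = 1.645 + 1.036 = 2.681.
n = (2.681 / 0.35)² = 7.660² = 58.68.
Round up.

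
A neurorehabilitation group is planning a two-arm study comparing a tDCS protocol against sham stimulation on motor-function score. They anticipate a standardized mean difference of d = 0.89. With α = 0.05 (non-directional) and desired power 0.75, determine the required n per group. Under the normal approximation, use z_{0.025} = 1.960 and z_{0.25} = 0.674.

n = 18 per group

For two independent groups with equal n: n = 2·((z_{α/2} + z_β) / d)².
z_{α/2} + z_β = 1.960 + 0.674 = 2.634.
n = 2 × (2.634 / 0.89)² = 2 × 2.960² = 2 × 8.76 = 17.5.
Round up to the next whole participant.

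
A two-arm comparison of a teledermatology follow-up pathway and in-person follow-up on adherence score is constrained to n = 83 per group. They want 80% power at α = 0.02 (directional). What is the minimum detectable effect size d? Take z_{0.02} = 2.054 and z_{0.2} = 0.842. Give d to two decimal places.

d_min ≈ 0.45

For two independent groups of n = 83 each: d_min = (z_{α} + z_β)·√(2/n).
z-sum = 2.054 + 0.842 = 2.896.
d_min = 2.896 × √(2/83) = 2.896 × 0.1552 = 0.450.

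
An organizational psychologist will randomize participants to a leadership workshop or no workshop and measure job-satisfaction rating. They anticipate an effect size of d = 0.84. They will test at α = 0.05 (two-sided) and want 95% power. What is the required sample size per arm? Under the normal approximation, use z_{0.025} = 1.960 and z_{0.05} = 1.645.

n = 37 per group

For two independent groups with equal n: n = 2·((z_{α/2} + z_β) / d)².
z_{α/2} + z_β = 1.960 + 1.645 = 3.605.
n = 2 × (3.605 / 0.84)² = 2 × 4.292² = 2 × 18.42 = 36.8.
Round up to the next whole participant.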